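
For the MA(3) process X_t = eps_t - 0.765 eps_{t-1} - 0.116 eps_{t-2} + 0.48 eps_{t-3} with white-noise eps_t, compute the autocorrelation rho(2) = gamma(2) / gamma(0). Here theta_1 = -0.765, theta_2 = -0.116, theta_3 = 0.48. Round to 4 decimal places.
\rho(2) = -0.2642

For an MA(q) process with theta_0 = 1, the autocovariance is
  gamma(k) = sigma^2 * sum_{i=0..q-k} theta_i * theta_{i+k},
and rho(k) = gamma(k) / gamma(0). Sigma^2 cancels.
  numerator   = (1)*(-0.116) + (-0.765)*(0.48) = -0.4832.
  denominator = (1)^2 + (-0.765)^2 + (-0.116)^2 + (0.48)^2 = 1.829081.
  rho(2) = -0.4832 / 1.829081 = -0.2642.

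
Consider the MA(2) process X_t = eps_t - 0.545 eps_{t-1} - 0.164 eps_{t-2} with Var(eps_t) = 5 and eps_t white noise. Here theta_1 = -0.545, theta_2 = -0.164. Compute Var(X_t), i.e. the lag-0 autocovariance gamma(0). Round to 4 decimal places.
\gamma(0) = 6.6196

For an MA(q) process X_t = eps_t + sum_i theta_i eps_{t-i} with
Var(eps_t) = sigma^2, the variance is
  gamma(0) = sigma^2 * (1 + sum_i theta_i^2).
  sum_i theta_i^2 = (-0.545)^2 + (-0.164)^2 = 0.297025 + 0.026896 = 0.323921.
  gamma(0) = 5 * (1 + 0.323921) = 5 * 1.323921 = 6.619605, which rounds to 6.6196.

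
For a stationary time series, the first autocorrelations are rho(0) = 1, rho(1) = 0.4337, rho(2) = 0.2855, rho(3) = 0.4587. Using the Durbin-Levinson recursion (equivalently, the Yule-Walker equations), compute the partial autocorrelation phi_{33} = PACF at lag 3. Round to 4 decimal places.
\phi_{33} = 0.3720

The PACF at lag k is phi_{kk}, the last component of the solution
to the Yule-Walker system G_k phi = r_k where
  (G_k)_{ij} = rho(|i - j|), (r_k)_i = rho(i), i,j = 1..k.
Equivalently, Durbin-Levinson gives phi_{kk} iteratively:
  phi_{11} = rho(1)
  phi_{kk} = [rho(k) - sum_{j=1..k-1} phi_{k-1,j} rho(k-j)]
            / [1 - sum_{j=1..k-1} phi_{k-1,j} rho(j)],
  phi_{k,j} = phi_{k-1,j} - phi_{kk} phi_{k-1,k-j},  j = 1..k-1.
Step k = 1:
  phi_11 = rho(1) = 0.4337.
Step k = 2:
  phi_22 = [rho(2) - phi_11 rho(1)] / [1 - phi_11 rho(1)] = [0.2855 - (0.4337)(0.4337)] / [1 - (0.4337)(0.4337)]
         = 0.09740431 / 0.81190431 = 0.11997.
  Update: phi_21 = phi_11 - phi_22 phi_11 = 0.4337 - (0.11997)(0.4337) = 0.381669.
Step k = 3:
  phi_33 = [rho(3) - phi_21 rho(2) - phi_22 rho(1)] / [1 - phi_21 rho(1) - phi_22 rho(2)]
    numerator   = 0.4587 - (0.381669)(0.2855) - (0.11997)(0.4337) = 0.29770245
    denominator = 1 - (0.381669)(0.4337) - (0.11997)(0.2855) = 0.8002187
  phi_33 = 0.29770245 / 0.8002187 = 0.372.
Therefore phi_{33} = 0.3720.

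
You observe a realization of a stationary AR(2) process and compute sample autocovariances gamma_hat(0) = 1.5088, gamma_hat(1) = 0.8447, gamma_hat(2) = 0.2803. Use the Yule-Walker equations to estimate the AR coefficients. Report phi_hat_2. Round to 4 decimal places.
\hat\phi_{2} = -0.1859

The Yule-Walker equations for an AR(p) process read, in matrix form,
  Gamma_p phi = r_p,   with   (Gamma_p)_{ij} = gamma(|i - j|),
                       (r_p)_i = gamma(i),   i,j = 1..p.
Substitute the sample gammas (Toeplitz matrix and right-hand side of size 2):
  Gamma_p = [[1.5088, 0.8447], [0.8447, 1.5088]]
  r_p     = [0.8447, 0.2803]
Written out:
  1.5088 phi_1 + 0.8447 phi_2 = 0.8447
  0.8447 phi_1 + 1.5088 phi_2 = 0.2803
Solve by Cramer's rule:
  det = gamma(0)^2 - gamma(1)^2 = (1.5088)^2 - (0.8447)^2 = 2.27647744 - 0.71351809 = 1.56295935
  phi_hat_1 = [gamma(1) gamma(0) - gamma(1) gamma(2)] / det = [(0.8447)(1.5088) - (0.8447)(0.2803)] / 1.56295935 = 1.03771395 / 1.56295935 = 0.6639
  phi_hat_2 = [gamma(0) gamma(2) - gamma(1)^2] / det = [(1.5088)(0.2803) - (0.8447)^2] / 1.56295935 = -0.29060145 / 1.56295935 = -0.1859
So phi_hat = [0.6639, -0.1859].
Therefore phi_hat_2 = -0.1859.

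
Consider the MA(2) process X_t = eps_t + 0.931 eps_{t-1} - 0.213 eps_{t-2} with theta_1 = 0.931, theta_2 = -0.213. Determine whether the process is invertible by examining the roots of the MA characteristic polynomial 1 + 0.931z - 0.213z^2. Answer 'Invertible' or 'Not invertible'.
\text{Not invertible}

The MA(q) characteristic polynomial is P(z) = 1 + 0.931z - 0.213z^2.
Invertibility requires all roots to lie outside the unit circle, i.e. |z| > 1 for every root.
Set 1 + (0.931) z + (-0.213) z^2 = 0, i.e. a z^2 + b z + c = 0 with a = -0.213, b = 0.931, c = 1.
Discriminant D = b^2 - 4ac = (0.931)^2 - 4*(-0.213)*1 = 0.866761 - (-0.852) = 1.718761.
D >= 0, so the roots are real: z = (-b +/- sqrt(D)) / (2a) = (-0.931 +/- 1.311015) / (-0.426).
  z_1 = (-0.931 + 1.311015) / (-0.426) = -0.8921,   |z_1| = 0.8921.
  z_2 = (-0.931 - 1.311015) / (-0.426) = 5.2629,   |z_2| = 5.2629.
Moduli of all roots: 0.8921, 5.2629.
All moduli strictly greater than 1? No.
Verdict: Not invertible.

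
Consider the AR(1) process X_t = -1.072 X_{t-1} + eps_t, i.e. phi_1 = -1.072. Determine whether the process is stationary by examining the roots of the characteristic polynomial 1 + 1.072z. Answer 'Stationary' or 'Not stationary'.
\text{Not stationary}

The AR(p) characteristic polynomial is P(z) = 1 + 1.072z.
Stationarity requires all roots to lie outside the unit circle, i.e. |z| > 1 for every root.
This is linear in z: 1 + (1.072) z = 0  =>  z = -1/(1.072) = -0.932836,  |z| = 0.932836.
Moduli of all roots: 0.9328.
All moduli strictly greater than 1? No.
Verdict: Not stationary.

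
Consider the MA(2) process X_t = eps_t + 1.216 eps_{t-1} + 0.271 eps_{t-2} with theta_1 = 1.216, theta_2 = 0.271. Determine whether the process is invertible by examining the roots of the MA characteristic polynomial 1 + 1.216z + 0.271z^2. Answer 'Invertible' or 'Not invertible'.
\text{Invertible}

The MA(q) characteristic polynomial is P(z) = 1 + 1.216z + 0.271z^2.
Invertibility requires all roots to lie outside the unit circle, i.e. |z| > 1 for every root.
Set 1 + (1.216) z + (0.271) z^2 = 0, i.e. a z^2 + b z + c = 0 with a = 0.271, b = 1.216, c = 1.
Discriminant D = b^2 - 4ac = (1.216)^2 - 4*(0.271)*1 = 1.478656 - (1.084) = 0.394656.
D >= 0, so the roots are real: z = (-b +/- sqrt(D)) / (2a) = (-1.216 +/- 0.628217) / (0.542).
  z_1 = (-1.216 + 0.628217) / (0.542) = -1.0845,   |z_1| = 1.0845.
  z_2 = (-1.216 - 0.628217) / (0.542) = -3.4026,   |z_2| = 3.4026.
Moduli of all roots: 1.0845, 3.4026.
All moduli strictly greater than 1? Yes.
Verdict: Invertible.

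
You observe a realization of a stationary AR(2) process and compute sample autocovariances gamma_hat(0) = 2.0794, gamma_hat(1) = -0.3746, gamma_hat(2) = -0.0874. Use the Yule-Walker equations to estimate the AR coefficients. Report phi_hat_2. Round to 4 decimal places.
\hat\phi_{2} = -0.0770

The Yule-Walker equations for an AR(p) process read, in matrix form,
  Gamma_p phi = r_p,   with   (Gamma_p)_{ij} = gamma(|i - j|),
                       (r_p)_i = gamma(i),   i,j = 1..p.
Substitute the sample gammas (Toeplitz matrix and right-hand side of size 2):
  Gamma_p = [[2.0794, -0.3746], [-0.3746, 2.0794]]
  r_p     = [-0.3746, -0.0874]
Written out:
  2.0794 phi_1 - 0.3746 phi_2 = -0.3746
  -0.3746 phi_1 + 2.0794 phi_2 = -0.0874
Solve by Cramer's rule:
  det = gamma(0)^2 - gamma(1)^2 = (2.0794)^2 - (-0.3746)^2 = 4.32390436 - 0.14032516 = 4.1835792
  phi_hat_1 = [gamma(1) gamma(0) - gamma(1) gamma(2)] / det = [(-0.3746)(2.0794) - (-0.3746)(-0.0874)] / 4.1835792 = -0.81168328 / 4.1835792 = -0.194
  phi_hat_2 = [gamma(0) gamma(2) - gamma(1)^2] / det = [(2.0794)(-0.0874) - (-0.3746)^2] / 4.1835792 = -0.32206472 / 4.1835792 = -0.077
So phi_hat = [-0.1940, -0.0770].
Therefore phi_hat_2 = -0.0770.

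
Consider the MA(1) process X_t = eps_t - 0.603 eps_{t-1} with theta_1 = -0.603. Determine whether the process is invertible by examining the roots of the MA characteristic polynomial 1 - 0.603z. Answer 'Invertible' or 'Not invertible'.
\text{Invertible}

The MA(q) characteristic polynomial is P(z) = 1 - 0.603z.
Invertibility requires all roots to lie outside the unit circle, i.e. |z| > 1 for every root.
This is linear in z: 1 + (-0.603) z = 0  =>  z = -1/(-0.603) = 1.658375,  |z| = 1.658375.
Moduli of all roots: 1.6584.
All moduli strictly greater than 1? Yes.
Verdict: Invertible.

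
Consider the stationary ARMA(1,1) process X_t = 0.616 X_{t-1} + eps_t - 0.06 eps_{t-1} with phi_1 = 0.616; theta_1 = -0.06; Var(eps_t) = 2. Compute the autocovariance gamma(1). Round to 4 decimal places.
\gamma(1) = 1.7257

Multiply the model equation by X_{t-k} and take expectations. With theta_0 = psi_0 = 1 and psi_j the MA(infinity) weights, this gives
  gamma(k) - sum_i phi_i gamma(k-i) = c_k,
  c_k = sigma^2 * sum_{j=k..q} theta_j psi_{j-k}   (c_k = 0 for k > q),
using gamma(-m) = gamma(m).
psi-weights needed (psi_j = theta_j + sum_i phi_i psi_{j-i}):
  psi_1 = theta_1 + phi_1 = -0.06 + (0.616) = 0.556
Right-hand sides:
  c_0 = sigma^2 (1 + theta_1 psi_1) = 2 * (1 + (-0.06)(0.556)) = 2 * 0.96664 = 1.93328
  c_1 = sigma^2 theta_1 = 2 * (-0.06) = -0.12
  c_2 = 0
Equations for k = 0 and k = 1 (AR order 1):
  gamma(0) = phi_1 gamma(1) + c_0
  gamma(1) = phi_1 gamma(0) + c_1
Substituting the second into the first: gamma(0) (1 - phi_1^2) = c_0 + phi_1 c_1, so
  gamma(0) = (c_0 + phi_1 c_1) / (1 - phi_1^2) = (1.93328 + (0.616)(-0.12)) / (1 - (0.616)^2) = 1.85936 / 0.620544 = 2.996339.
  gamma(1) = phi_1 gamma(0) + c_1 = (0.616)(2.996339) + (-0.12) = 1.725745.
Therefore gamma(1) = 1.7257 (to 4 decimal places).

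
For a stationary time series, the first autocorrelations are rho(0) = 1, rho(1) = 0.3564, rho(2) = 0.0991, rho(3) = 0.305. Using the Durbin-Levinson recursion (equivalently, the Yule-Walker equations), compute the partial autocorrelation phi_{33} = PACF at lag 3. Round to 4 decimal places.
\phi_{33} = 0.3210

The PACF at lag k is phi_{kk}, the last component of the solution
to the Yule-Walker system G_k phi = r_k where
  (G_k)_{ij} = rho(|i - j|), (r_k)_i = rho(i), i,j = 1..k.
Equivalently, Durbin-Levinson gives phi_{kk} iteratively:
  phi_{11} = rho(1)
  phi_{kk} = [rho(k) - sum_{j=1..k-1} phi_{k-1,j} rho(k-j)]
            / [1 - sum_{j=1..k-1} phi_{k-1,j} rho(j)],
  phi_{k,j} = phi_{k-1,j} - phi_{kk} phi_{k-1,k-j},  j = 1..k-1.
Step k = 1:
  phi_11 = rho(1) = 0.3564.
Step k = 2:
  phi_22 = [rho(2) - phi_11 rho(1)] / [1 - phi_11 rho(1)] = [0.0991 - (0.3564)(0.3564)] / [1 - (0.3564)(0.3564)]
         = -0.02792096 / 0.87297904 = -0.031984.
  Update: phi_21 = phi_11 - phi_22 phi_11 = 0.3564 - (-0.031984)(0.3564) = 0.367799.
Step k = 3:
  phi_33 = [rho(3) - phi_21 rho(2) - phi_22 rho(1)] / [1 - phi_21 rho(1) - phi_22 rho(2)]
    numerator   = 0.305 - (0.367799)(0.0991) - (-0.031984)(0.3564) = 0.27995006
    denominator = 1 - (0.367799)(0.3564) - (-0.031984)(0.0991) = 0.87208603
  phi_33 = 0.27995006 / 0.87208603 = 0.321.
Therefore phi_{33} = 0.3210.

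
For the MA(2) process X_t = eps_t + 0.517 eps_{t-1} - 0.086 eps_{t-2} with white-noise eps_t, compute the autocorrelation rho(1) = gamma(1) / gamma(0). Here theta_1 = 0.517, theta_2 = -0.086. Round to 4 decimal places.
\rho(1) = 0.3707

For an MA(q) process with theta_0 = 1, the autocovariance is
  gamma(k) = sigma^2 * sum_{i=0..q-k} theta_i * theta_{i+k},
and rho(k) = gamma(k) / gamma(0). Sigma^2 cancels.
  numerator   = (1)*(0.517) + (0.517)*(-0.086) = 0.472538.
  denominator = (1)^2 + (0.517)^2 + (-0.086)^2 = 1.274685.
  rho(1) = 0.472538 / 1.274685 = 0.3707.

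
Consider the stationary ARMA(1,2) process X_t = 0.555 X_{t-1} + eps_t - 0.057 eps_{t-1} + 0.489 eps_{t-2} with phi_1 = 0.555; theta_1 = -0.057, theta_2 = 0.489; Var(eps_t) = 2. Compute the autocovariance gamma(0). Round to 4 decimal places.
\gamma(0) = 4.1892

Multiply the model equation by X_{t-k} and take expectations. With theta_0 = psi_0 = 1 and psi_j the MA(infinity) weights, this gives
  gamma(k) - sum_i phi_i gamma(k-i) = c_k,
  c_k = sigma^2 * sum_{j=k..q} theta_j psi_{j-k}   (c_k = 0 for k > q),
using gamma(-m) = gamma(m).
psi-weights needed (psi_j = theta_j + sum_i phi_i psi_{j-i}):
  psi_1 = theta_1 + phi_1 = -0.057 + (0.555) = 0.498
  psi_2 = theta_2 + phi_1 psi_1 = 0.489 + (0.555)(0.498) = 0.76539
Right-hand sides:
  c_0 = sigma^2 (1 + theta_1 psi_1 + theta_2 psi_2) = 2 * (1 + (-0.057)(0.498) + (0.489)(0.76539)) = 2 * 1.34589 = 2.691779
  c_1 = sigma^2 (theta_1 + theta_2 psi_1) = 2 * (-0.057 + (0.489)(0.498)) = 0.373044
  c_2 = sigma^2 theta_2 = 2 * (0.489) = 0.978
Equations for k = 0 and k = 1 (AR order 1):
  gamma(0) = phi_1 gamma(1) + c_0
  gamma(1) = phi_1 gamma(0) + c_1
Substituting the second into the first: gamma(0) (1 - phi_1^2) = c_0 + phi_1 c_1, so
  gamma(0) = (c_0 + phi_1 c_1) / (1 - phi_1^2) = (2.691779 + (0.555)(0.373044)) / (1 - (0.555)^2) = 2.898819 / 0.691975 = 4.189196.
Therefore gamma(0) = 4.1892 (to 4 decimal places).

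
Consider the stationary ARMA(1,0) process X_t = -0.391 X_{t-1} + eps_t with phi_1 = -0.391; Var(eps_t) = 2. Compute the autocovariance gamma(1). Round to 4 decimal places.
\gamma(1) = -0.9231

Multiply the model equation by X_{t-k} and take expectations. With theta_0 = psi_0 = 1 and psi_j the MA(infinity) weights, this gives
  gamma(k) - sum_i phi_i gamma(k-i) = c_k,
  c_k = sigma^2 * sum_{j=k..q} theta_j psi_{j-k}   (c_k = 0 for k > q),
using gamma(-m) = gamma(m).
Pure AR (q = 0): c_0 = sigma^2 = 2, c_k = 0 for k >= 1.
Equations for k = 0 and k = 1 (AR order 1):
  gamma(0) = phi_1 gamma(1) + c_0
  gamma(1) = phi_1 gamma(0) + c_1
Substituting the second into the first: gamma(0) (1 - phi_1^2) = c_0 + phi_1 c_1, so
  gamma(0) = c_0 / (1 - phi_1^2) = 2 / (1 - (-0.391)^2) = 2 / 0.847119 = 2.360943.
  gamma(1) = phi_1 gamma(0) = (-0.391)(2.360943) = -0.923129.
Therefore gamma(1) = -0.9231 (to 4 decimal places).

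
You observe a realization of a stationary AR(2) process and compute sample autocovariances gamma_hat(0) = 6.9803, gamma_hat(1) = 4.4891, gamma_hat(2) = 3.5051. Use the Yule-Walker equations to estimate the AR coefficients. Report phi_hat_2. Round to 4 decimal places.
\hat\phi_{2} = 0.1510

The Yule-Walker equations for an AR(p) process read, in matrix form,
  Gamma_p phi = r_p,   with   (Gamma_p)_{ij} = gamma(|i - j|),
                       (r_p)_i = gamma(i),   i,j = 1..p.
Substitute the sample gammas (Toeplitz matrix and right-hand side of size 2):
  Gamma_p = [[6.9803, 4.4891], [4.4891, 6.9803]]
  r_p     = [4.4891, 3.5051]
Written out:
  6.9803 phi_1 + 4.4891 phi_2 = 4.4891
  4.4891 phi_1 + 6.9803 phi_2 = 3.5051
Solve by Cramer's rule:
  det = gamma(0)^2 - gamma(1)^2 = (6.9803)^2 - (4.4891)^2 = 48.72458809 - 20.15201881 = 28.57256928
  phi_hat_1 = [gamma(1) gamma(0) - gamma(1) gamma(2)] / det = [(4.4891)(6.9803) - (4.4891)(3.5051)] / 28.57256928 = 15.60052032 / 28.57256928 = 0.546
  phi_hat_2 = [gamma(0) gamma(2) - gamma(1)^2] / det = [(6.9803)(3.5051) - (4.4891)^2] / 28.57256928 = 4.31463072 / 28.57256928 = 0.151
So phi_hat = [0.5460, 0.1510].
Therefore phi_hat_2 = 0.1510.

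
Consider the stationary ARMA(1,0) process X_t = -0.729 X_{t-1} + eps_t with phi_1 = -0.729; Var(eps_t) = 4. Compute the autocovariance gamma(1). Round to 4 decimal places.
\gamma(1) = -6.2233

Multiply the model equation by X_{t-k} and take expectations. With theta_0 = psi_0 = 1 and psi_j the MA(infinity) weights, this gives
  gamma(k) - sum_i phi_i gamma(k-i) = c_k,
  c_k = sigma^2 * sum_{j=k..q} theta_j psi_{j-k}   (c_k = 0 for k > q),
using gamma(-m) = gamma(m).
Pure AR (q = 0): c_0 = sigma^2 = 4, c_k = 0 for k >= 1.
Equations for k = 0 and k = 1 (AR order 1):
  gamma(0) = phi_1 gamma(1) + c_0
  gamma(1) = phi_1 gamma(0) + c_1
Substituting the second into the first: gamma(0) (1 - phi_1^2) = c_0 + phi_1 c_1, so
  gamma(0) = c_0 / (1 - phi_1^2) = 4 / (1 - (-0.729)^2) = 4 / 0.468559 = 8.536812.
  gamma(1) = phi_1 gamma(0) = (-0.729)(8.536812) = -6.223336.
Therefore gamma(1) = -6.2233 (to 4 decimal places).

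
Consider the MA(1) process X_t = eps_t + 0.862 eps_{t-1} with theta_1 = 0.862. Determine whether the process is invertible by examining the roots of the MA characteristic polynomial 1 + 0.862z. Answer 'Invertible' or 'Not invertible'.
\text{Invertible}

The MA(q) characteristic polynomial is P(z) = 1 + 0.862z.
Invertibility requires all roots to lie outside the unit circle, i.e. |z| > 1 for every root.
This is linear in z: 1 + (0.862) z = 0  =>  z = -1/(0.862) = -1.160093,  |z| = 1.160093.
Moduli of all roots: 1.1601.
All moduli strictly greater than 1? Yes.
Verdict: Invertible.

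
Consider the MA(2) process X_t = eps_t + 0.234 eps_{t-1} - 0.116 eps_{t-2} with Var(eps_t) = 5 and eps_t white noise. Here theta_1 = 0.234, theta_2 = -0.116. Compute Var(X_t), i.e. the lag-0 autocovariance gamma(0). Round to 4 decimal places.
\gamma(0) = 5.3411

For an MA(q) process X_t = eps_t + sum_i theta_i eps_{t-i} with
Var(eps_t) = sigma^2, the variance is
  gamma(0) = sigma^2 * (1 + sum_i theta_i^2).
  sum_i theta_i^2 = (0.234)^2 + (-0.116)^2 = 0.054756 + 0.013456 = 0.068212.
  gamma(0) = 5 * (1 + 0.068212) = 5 * 1.068212 = 5.34106, which rounds to 5.3411.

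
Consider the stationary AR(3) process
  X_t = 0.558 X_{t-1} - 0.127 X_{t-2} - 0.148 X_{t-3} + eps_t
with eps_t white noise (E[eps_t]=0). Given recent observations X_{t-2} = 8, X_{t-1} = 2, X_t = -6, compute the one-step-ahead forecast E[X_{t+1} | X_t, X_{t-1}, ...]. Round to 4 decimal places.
E[X_{t+1} \mid \mathcal F_t] = -4.7860

For an AR(p) model X_t = c + sum_i phi_i X_{t-i} + eps_t, the
one-step-ahead conditional mean is
  E[X_{t+1} | X_t, ...] = c + sum_i phi_i X_{t+1-i}.
Substitute known values:
  E[X_{t+1} | ...] = (0.558) * (-6) + (-0.127) * (2) + (-0.148) * (8)
                   = -4.7860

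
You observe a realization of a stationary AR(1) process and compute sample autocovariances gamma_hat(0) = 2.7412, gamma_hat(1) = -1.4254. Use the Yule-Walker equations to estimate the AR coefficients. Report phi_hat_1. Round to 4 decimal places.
\hat\phi_{1} = -0.5200

The Yule-Walker equations for an AR(p) process read, in matrix form,
  Gamma_p phi = r_p,   with   (Gamma_p)_{ij} = gamma(|i - j|),
                       (r_p)_i = gamma(i),   i,j = 1..p.
Substitute the sample gammas (Toeplitz matrix and right-hand side of size 1):
  Gamma_p = [[2.7412]]
  r_p     = [-1.4254]
With p = 1 this is the single equation gamma(0) phi_1 = gamma(1):
  phi_hat_1 = gamma(1) / gamma(0) = -1.4254 / 2.7412 = -0.5200.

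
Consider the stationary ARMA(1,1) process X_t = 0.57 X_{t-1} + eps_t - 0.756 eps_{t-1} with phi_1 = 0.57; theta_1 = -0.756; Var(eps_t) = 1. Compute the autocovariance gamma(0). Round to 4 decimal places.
\gamma(0) = 1.0512

Multiply the model equation by X_{t-k} and take expectations. With theta_0 = psi_0 = 1 and psi_j the MA(infinity) weights, this gives
  gamma(k) - sum_i phi_i gamma(k-i) = c_k,
  c_k = sigma^2 * sum_{j=k..q} theta_j psi_{j-k}   (c_k = 0 for k > q),
using gamma(-m) = gamma(m).
psi-weights needed (psi_j = theta_j + sum_i phi_i psi_{j-i}):
  psi_1 = theta_1 + phi_1 = -0.756 + (0.57) = -0.186
Right-hand sides:
  c_0 = sigma^2 (1 + theta_1 psi_1) = 1 * (1 + (-0.756)(-0.186)) = 1 * 1.140616 = 1.140616
  c_1 = sigma^2 theta_1 = 1 * (-0.756) = -0.756
  c_2 = 0
Equations for k = 0 and k = 1 (AR order 1):
  gamma(0) = phi_1 gamma(1) + c_0
  gamma(1) = phi_1 gamma(0) + c_1
Substituting the second into the first: gamma(0) (1 - phi_1^2) = c_0 + phi_1 c_1, so
  gamma(0) = (c_0 + phi_1 c_1) / (1 - phi_1^2) = (1.140616 + (0.57)(-0.756)) / (1 - (0.57)^2) = 0.709696 / 0.6751 = 1.051246.
Therefore gamma(0) = 1.0512 (to 4 decimal places).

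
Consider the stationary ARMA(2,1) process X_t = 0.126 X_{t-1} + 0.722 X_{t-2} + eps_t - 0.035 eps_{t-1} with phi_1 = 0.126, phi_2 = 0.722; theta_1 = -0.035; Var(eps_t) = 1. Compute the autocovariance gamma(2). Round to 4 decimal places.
\gamma(2) = 1.9699

Multiply the model equation by X_{t-k} and take expectations. With theta_0 = psi_0 = 1 and psi_j the MA(infinity) weights, this gives
  gamma(k) - sum_i phi_i gamma(k-i) = c_k,
  c_k = sigma^2 * sum_{j=k..q} theta_j psi_{j-k}   (c_k = 0 for k > q),
using gamma(-m) = gamma(m).
psi-weights needed (psi_j = theta_j + sum_i phi_i psi_{j-i}):
  psi_1 = theta_1 + phi_1 = -0.035 + (0.126) = 0.091
Right-hand sides:
  c_0 = sigma^2 (1 + theta_1 psi_1) = 1 * (1 + (-0.035)(0.091)) = 1 * 0.996815 = 0.996815
  c_1 = sigma^2 theta_1 = 1 * (-0.035) = -0.035
  c_2 = 0
Equations for k = 0, 1, 2 (AR order 2, c_2 = 0):
  (E0) gamma(0) = phi_1 gamma(1) + phi_2 gamma(2) + c_0
  (E1) gamma(1) = phi_1 gamma(0) + phi_2 gamma(1) + c_1
  (E2) gamma(2) = phi_1 gamma(1) + phi_2 gamma(0)
From (E1): gamma(1) = A gamma(0) + B with
  A = phi_1 / (1 - phi_2) = 0.126 / 0.278 = 0.453237,   B = c_1 / (1 - phi_2) = -0.035 / 0.278 = -0.125899.
Insert (E2) into (E0): gamma(0) (1 - phi_2^2) = phi_1 (1 + phi_2) gamma(1) + c_0.
  phi_1 (1 + phi_2) = (0.126)(1.722) = 0.216972,   1 - phi_2^2 = 0.478716.
Replace gamma(1) by A gamma(0) + B and collect gamma(0):
  gamma(0) [0.478716 - (0.216972)(0.453237)] = (0.216972)(-0.125899) + 0.996815
  gamma(0) * 0.380376 = 0.969498
  gamma(0) = 0.969498 / 0.380376 = 2.548788.
  gamma(1) = A gamma(0) + B = (0.453237)(2.548788) + (-0.125899) = 1.029307.
  gamma(2) = phi_1 gamma(1) + phi_2 gamma(0) = (0.126)(1.029307) + (0.722)(2.548788) = 1.969918.
Therefore gamma(2) = 1.9699 (to 4 decimal places).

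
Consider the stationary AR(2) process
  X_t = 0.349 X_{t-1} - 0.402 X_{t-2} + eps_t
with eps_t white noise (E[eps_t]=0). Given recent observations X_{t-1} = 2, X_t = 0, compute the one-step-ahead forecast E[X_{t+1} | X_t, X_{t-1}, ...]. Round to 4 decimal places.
E[X_{t+1} \mid \mathcal F_t] = -0.8040

For an AR(p) model X_t = c + sum_i phi_i X_{t-i} + eps_t, the
one-step-ahead conditional mean is
  E[X_{t+1} | X_t, ...] = c + sum_i phi_i X_{t+1-i}.
Substitute known values:
  E[X_{t+1} | ...] = (0.349) * (0) + (-0.402) * (2)
                   = -0.8040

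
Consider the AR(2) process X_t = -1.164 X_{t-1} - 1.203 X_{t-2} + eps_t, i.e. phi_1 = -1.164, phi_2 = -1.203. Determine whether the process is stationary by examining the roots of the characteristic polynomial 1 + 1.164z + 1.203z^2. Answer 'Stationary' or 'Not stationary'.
\text{Not stationary}

The AR(p) characteristic polynomial is P(z) = 1 + 1.164z + 1.203z^2.
Stationarity requires all roots to lie outside the unit circle, i.e. |z| > 1 for every root.
Set 1 + (1.164) z + (1.203) z^2 = 0, i.e. a z^2 + b z + c = 0 with a = 1.203, b = 1.164, c = 1.
Discriminant D = b^2 - 4ac = (1.164)^2 - 4*(1.203)*1 = 1.354896 - (4.812) = -3.457104.
D < 0, so the roots are the complex-conjugate pair z = (-b +/- i sqrt(-D)) / (2a) = -0.4838 +/- 0.7728i.
For a conjugate pair |z|^2 = z * conj(z) = (product of roots) = c/a = 1/(1.203) = 0.831255, so |z| = sqrt(0.831255) = 0.9117 for both roots.
Moduli of all roots: 0.9117, 0.9117.
All moduli strictly greater than 1? No.
Verdict: Not stationary.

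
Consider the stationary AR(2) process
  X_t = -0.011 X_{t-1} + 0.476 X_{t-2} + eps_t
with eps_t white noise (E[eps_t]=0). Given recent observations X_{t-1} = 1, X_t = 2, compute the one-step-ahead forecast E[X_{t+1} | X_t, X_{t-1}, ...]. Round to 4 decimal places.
E[X_{t+1} \mid \mathcal F_t] = 0.4540

For an AR(p) model X_t = c + sum_i phi_i X_{t-i} + eps_t, the
one-step-ahead conditional mean is
  E[X_{t+1} | X_t, ...] = c + sum_i phi_i X_{t+1-i}.
Substitute known values:
  E[X_{t+1} | ...] = (-0.011) * (2) + (0.476) * (1)
                   = 0.4540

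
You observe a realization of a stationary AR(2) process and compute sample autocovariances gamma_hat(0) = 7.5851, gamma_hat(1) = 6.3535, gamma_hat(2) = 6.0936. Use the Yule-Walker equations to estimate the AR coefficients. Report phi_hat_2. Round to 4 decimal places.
\hat\phi_{2} = 0.3410

The Yule-Walker equations for an AR(p) process read, in matrix form,
  Gamma_p phi = r_p,   with   (Gamma_p)_{ij} = gamma(|i - j|),
                       (r_p)_i = gamma(i),   i,j = 1..p.
Substitute the sample gammas (Toeplitz matrix and right-hand side of size 2):
  Gamma_p = [[7.5851, 6.3535], [6.3535, 7.5851]]
  r_p     = [6.3535, 6.0936]
Written out:
  7.5851 phi_1 + 6.3535 phi_2 = 6.3535
  6.3535 phi_1 + 7.5851 phi_2 = 6.0936
Solve by Cramer's rule:
  det = gamma(0)^2 - gamma(1)^2 = (7.5851)^2 - (6.3535)^2 = 57.53374201 - 40.36696225 = 17.16677976
  phi_hat_1 = [gamma(1) gamma(0) - gamma(1) gamma(2)] / det = [(6.3535)(7.5851) - (6.3535)(6.0936)] / 17.16677976 = 9.47624525 / 17.16677976 = 0.552
  phi_hat_2 = [gamma(0) gamma(2) - gamma(1)^2] / det = [(7.5851)(6.0936) - (6.3535)^2] / 17.16677976 = 5.85360311 / 17.16677976 = 0.341
So phi_hat = [0.5520, 0.3410].
Therefore phi_hat_2 = 0.3410.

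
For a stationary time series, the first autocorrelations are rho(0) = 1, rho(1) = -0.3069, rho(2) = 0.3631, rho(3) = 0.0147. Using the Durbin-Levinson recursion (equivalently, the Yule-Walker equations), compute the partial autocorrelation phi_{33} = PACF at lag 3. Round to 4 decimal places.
\phi_{33} = 0.2230

The PACF at lag k is phi_{kk}, the last component of the solution
to the Yule-Walker system G_k phi = r_k where
  (G_k)_{ij} = rho(|i - j|), (r_k)_i = rho(i), i,j = 1..k.
Equivalently, Durbin-Levinson gives phi_{kk} iteratively:
  phi_{11} = rho(1)
  phi_{kk} = [rho(k) - sum_{j=1..k-1} phi_{k-1,j} rho(k-j)]
            / [1 - sum_{j=1..k-1} phi_{k-1,j} rho(j)],
  phi_{k,j} = phi_{k-1,j} - phi_{kk} phi_{k-1,k-j},  j = 1..k-1.
Step k = 1:
  phi_11 = rho(1) = -0.3069.
Step k = 2:
  phi_22 = [rho(2) - phi_11 rho(1)] / [1 - phi_11 rho(1)] = [0.3631 - (-0.3069)(-0.3069)] / [1 - (-0.3069)(-0.3069)]
         = 0.26891239 / 0.90581239 = 0.296874.
  Update: phi_21 = phi_11 - phi_22 phi_11 = -0.3069 - (0.296874)(-0.3069) = -0.215789.
Step k = 3:
  phi_33 = [rho(3) - phi_21 rho(2) - phi_22 rho(1)] / [1 - phi_21 rho(1) - phi_22 rho(2)]
    numerator   = 0.0147 - (-0.215789)(0.3631) - (0.296874)(-0.3069) = 0.1841638
    denominator = 1 - (-0.215789)(-0.3069) - (0.296874)(0.3631) = 0.82597922
  phi_33 = 0.1841638 / 0.82597922 = 0.223.
Therefore phi_{33} = 0.2230.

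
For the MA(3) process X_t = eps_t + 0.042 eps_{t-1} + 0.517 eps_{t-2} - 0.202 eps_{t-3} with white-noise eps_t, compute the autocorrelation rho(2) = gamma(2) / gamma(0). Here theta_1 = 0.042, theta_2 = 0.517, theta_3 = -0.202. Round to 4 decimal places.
\rho(2) = 0.3882

For an MA(q) process with theta_0 = 1, the autocovariance is
  gamma(k) = sigma^2 * sum_{i=0..q-k} theta_i * theta_{i+k},
and rho(k) = gamma(k) / gamma(0). Sigma^2 cancels.
  numerator   = (1)*(0.517) + (0.042)*(-0.202) = 0.508516.
  denominator = (1)^2 + (0.042)^2 + (0.517)^2 + (-0.202)^2 = 1.309857.
  rho(2) = 0.508516 / 1.309857 = 0.3882.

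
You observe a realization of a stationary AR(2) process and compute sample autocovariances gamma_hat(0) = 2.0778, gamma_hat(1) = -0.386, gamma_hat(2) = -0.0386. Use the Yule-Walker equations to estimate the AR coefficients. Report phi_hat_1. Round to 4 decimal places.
\hat\phi_{1} = -0.1960

The Yule-Walker equations for an AR(p) process read, in matrix form,
  Gamma_p phi = r_p,   with   (Gamma_p)_{ij} = gamma(|i - j|),
                       (r_p)_i = gamma(i),   i,j = 1..p.
Substitute the sample gammas (Toeplitz matrix and right-hand side of size 2):
  Gamma_p = [[2.0778, -0.386], [-0.386, 2.0778]]
  r_p     = [-0.386, -0.0386]
Written out:
  2.0778 phi_1 - 0.386 phi_2 = -0.386
  -0.386 phi_1 + 2.0778 phi_2 = -0.0386
Solve by Cramer's rule:
  det = gamma(0)^2 - gamma(1)^2 = (2.0778)^2 - (-0.386)^2 = 4.31725284 - 0.148996 = 4.16825684
  phi_hat_1 = [gamma(1) gamma(0) - gamma(1) gamma(2)] / det = [(-0.386)(2.0778) - (-0.386)(-0.0386)] / 4.16825684 = -0.8169304 / 4.16825684 = -0.196
  phi_hat_2 = [gamma(0) gamma(2) - gamma(1)^2] / det = [(2.0778)(-0.0386) - (-0.386)^2] / 4.16825684 = -0.22919908 / 4.16825684 = -0.055
So phi_hat = [-0.1960, -0.0550].
Therefore phi_hat_1 = -0.1960.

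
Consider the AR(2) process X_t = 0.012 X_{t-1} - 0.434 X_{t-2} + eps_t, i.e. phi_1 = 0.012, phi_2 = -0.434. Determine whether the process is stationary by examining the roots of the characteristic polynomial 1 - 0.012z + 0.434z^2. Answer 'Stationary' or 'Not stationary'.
\text{Stationary}

The AR(p) characteristic polynomial is P(z) = 1 - 0.012z + 0.434z^2.
Stationarity requires all roots to lie outside the unit circle, i.e. |z| > 1 for every root.
Set 1 + (-0.012) z + (0.434) z^2 = 0, i.e. a z^2 + b z + c = 0 with a = 0.434, b = -0.012, c = 1.
Discriminant D = b^2 - 4ac = (-0.012)^2 - 4*(0.434)*1 = 0.000144 - (1.736) = -1.735856.
D < 0, so the roots are the complex-conjugate pair z = (-b +/- i sqrt(-D)) / (2a) = 0.0138 +/- 1.5179i.
For a conjugate pair |z|^2 = z * conj(z) = (product of roots) = c/a = 1/(0.434) = 2.304147, so |z| = sqrt(2.304147) = 1.5179 for both roots.
Moduli of all roots: 1.5179, 1.5179.
All moduli strictly greater than 1? Yes.
Verdict: Stationary.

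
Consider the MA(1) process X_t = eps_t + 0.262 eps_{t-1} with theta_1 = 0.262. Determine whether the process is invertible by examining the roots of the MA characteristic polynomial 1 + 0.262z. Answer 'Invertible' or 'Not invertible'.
\text{Invertible}

The MA(q) characteristic polynomial is P(z) = 1 + 0.262z.
Invertibility requires all roots to lie outside the unit circle, i.e. |z| > 1 for every root.
This is linear in z: 1 + (0.262) z = 0  =>  z = -1/(0.262) = -3.816794,  |z| = 3.816794.
Moduli of all roots: 3.8168.
All moduli strictly greater than 1? Yes.
Verdict: Invertible.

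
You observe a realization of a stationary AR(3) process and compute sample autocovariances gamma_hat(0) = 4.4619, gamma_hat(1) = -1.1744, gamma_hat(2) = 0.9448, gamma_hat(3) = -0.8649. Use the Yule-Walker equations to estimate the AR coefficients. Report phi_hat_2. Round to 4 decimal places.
\hat\phi_{2} = 0.1270

The Yule-Walker equations for an AR(p) process read, in matrix form,
  Gamma_p phi = r_p,   with   (Gamma_p)_{ij} = gamma(|i - j|),
                       (r_p)_i = gamma(i),   i,j = 1..p.
Substitute the sample gammas (Toeplitz matrix and right-hand side of size 3):
  Gamma_p = [[4.4619, -1.1744, 0.9448], [-1.1744, 4.4619, -1.1744], [0.9448, -1.1744, 4.4619]]
  r_p     = [-1.1744, 0.9448, -0.8649]
Written out (R1..R3):
  (R1) 4.4619 phi_1 - 1.1744 phi_2 + 0.9448 phi_3 = -1.1744
  (R2) -1.1744 phi_1 + 4.4619 phi_2 - 1.1744 phi_3 = 0.9448
  (R3) 0.9448 phi_1 - 1.1744 phi_2 + 4.4619 phi_3 = -0.8649
Gaussian elimination:
  R2 <- R2 - (-1.1744/4.4619) R1 = R2 - (-0.263206) R1:  4.152791 phi_2 - 0.925723 phi_3 = 0.635691
  R3 <- R3 - (0.9448/4.4619) R1 = R3 - (0.211748) R1:  -0.925723 phi_2 + 4.26184 phi_3 = -0.616223
  R3 <- R3 - (-0.925723/4.152791) R2 = R3 - (-0.222916) R2:  4.055482 phi_3 = -0.474517
Back-substitution:
  phi_hat_3 = -0.474517 / 4.055482 = -0.117006
  phi_hat_2 = (0.635691 - (-0.925723)(-0.117006)) / 4.152791 = 0.126993
  phi_hat_1 = (-1.1744 - (-1.1744)(0.126993) - (0.9448)(-0.117006)) / 4.4619 = -0.205005
So phi_hat = [-0.2050, 0.1270, -0.1170].
Therefore phi_hat_2 = 0.1270.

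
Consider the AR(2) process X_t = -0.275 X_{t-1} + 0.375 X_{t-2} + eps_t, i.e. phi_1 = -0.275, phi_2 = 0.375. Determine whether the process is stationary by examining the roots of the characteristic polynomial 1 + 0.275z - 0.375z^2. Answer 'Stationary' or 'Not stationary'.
\text{Stationary}

The AR(p) characteristic polynomial is P(z) = 1 + 0.275z - 0.375z^2.
Stationarity requires all roots to lie outside the unit circle, i.e. |z| > 1 for every root.
Set 1 + (0.275) z + (-0.375) z^2 = 0, i.e. a z^2 + b z + c = 0 with a = -0.375, b = 0.275, c = 1.
Discriminant D = b^2 - 4ac = (0.275)^2 - 4*(-0.375)*1 = 0.075625 - (-1.5) = 1.575625.
D >= 0, so the roots are real: z = (-b +/- sqrt(D)) / (2a) = (-0.275 +/- 1.255239) / (-0.75).
  z_1 = (-0.275 + 1.255239) / (-0.75) = -1.307,   |z_1| = 1.307.
  z_2 = (-0.275 - 1.255239) / (-0.75) = 2.0403,   |z_2| = 2.0403.
Moduli of all roots: 1.3070, 2.0403.
All moduli strictly greater than 1? Yes.
Verdict: Stationary.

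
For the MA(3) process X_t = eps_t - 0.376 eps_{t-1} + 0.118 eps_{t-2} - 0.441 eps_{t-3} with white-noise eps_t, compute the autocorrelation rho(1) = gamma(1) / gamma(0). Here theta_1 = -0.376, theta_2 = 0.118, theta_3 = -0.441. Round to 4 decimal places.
\rho(1) = -0.3500

For an MA(q) process with theta_0 = 1, the autocovariance is
  gamma(k) = sigma^2 * sum_{i=0..q-k} theta_i * theta_{i+k},
and rho(k) = gamma(k) / gamma(0). Sigma^2 cancels.
  numerator   = (1)*(-0.376) + (-0.376)*(0.118) + (0.118)*(-0.441) = -0.472406.
  denominator = (1)^2 + (-0.376)^2 + (0.118)^2 + (-0.441)^2 = 1.349781.
  rho(1) = -0.472406 / 1.349781 = -0.3500.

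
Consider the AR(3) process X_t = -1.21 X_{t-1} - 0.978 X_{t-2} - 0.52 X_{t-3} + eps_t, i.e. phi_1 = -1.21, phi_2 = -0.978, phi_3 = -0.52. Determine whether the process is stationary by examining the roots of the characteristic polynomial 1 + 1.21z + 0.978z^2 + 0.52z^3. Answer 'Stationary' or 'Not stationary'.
\text{Stationary}

The AR(p) characteristic polynomial is P(z) = 1 + 1.21z + 0.978z^2 + 0.52z^3.
Stationarity requires all roots to lie outside the unit circle, i.e. |z| > 1 for every root.
Degree 3: look for a simple real root z0 first, then factor out (1 - z/z0) and solve the remaining quadratic.
Testing z0 = -1.25: P(-1.25) = 1 + (1.21)(-1.25) + (0.978)(-1.25)^2 + (0.52)(-1.25)^3
  = 1 + (-1.5125) + (1.528125) + (-1.015625) = 0.  So z_0 = -1.25 is a root, |z_0| = 1.25.
Divide out the factor (1 + 0.8 z) = (1 - z/z0) (since 1/z0 = -0.8):
  P(z) = (1 + 0.8 z)(1 + (0.41) z + (0.65) z^2)
  [check: z-coef 0.41 - (-0.8) = 1.21; z^2-coef 0.65 - (-0.8)(0.41) = 0.978; z^3-coef -(-0.8)(0.65) = 0.52.]
Remaining roots from the quadratic factor 1 + (0.41) z + (0.65) z^2:
  Set 1 + (0.41) z + (0.65) z^2 = 0, i.e. a z^2 + b z + c = 0 with a = 0.65, b = 0.41, c = 1.
  Discriminant D = b^2 - 4ac = (0.41)^2 - 4*(0.65)*1 = 0.1681 - (2.6) = -2.4319.
  D < 0, so the roots are the complex-conjugate pair z = (-b +/- i sqrt(-D)) / (2a) = -0.3154 +/- 1.1996i.
  For a conjugate pair |z|^2 = z * conj(z) = (product of roots) = c/a = 1/(0.65) = 1.538462, so |z| = sqrt(1.538462) = 1.2403 for both roots.
Moduli of all roots: 1.2500, 1.2403, 1.2403.
All moduli strictly greater than 1? Yes.
Verdict: Stationary.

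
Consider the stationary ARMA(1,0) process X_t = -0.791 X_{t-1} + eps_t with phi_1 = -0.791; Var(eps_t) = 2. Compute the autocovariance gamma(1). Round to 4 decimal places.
\gamma(1) = -4.2263

Multiply the model equation by X_{t-k} and take expectations. With theta_0 = psi_0 = 1 and psi_j the MA(infinity) weights, this gives
  gamma(k) - sum_i phi_i gamma(k-i) = c_k,
  c_k = sigma^2 * sum_{j=k..q} theta_j psi_{j-k}   (c_k = 0 for k > q),
using gamma(-m) = gamma(m).
Pure AR (q = 0): c_0 = sigma^2 = 2, c_k = 0 for k >= 1.
Equations for k = 0 and k = 1 (AR order 1):
  gamma(0) = phi_1 gamma(1) + c_0
  gamma(1) = phi_1 gamma(0) + c_1
Substituting the second into the first: gamma(0) (1 - phi_1^2) = c_0 + phi_1 c_1, so
  gamma(0) = c_0 / (1 - phi_1^2) = 2 / (1 - (-0.791)^2) = 2 / 0.374319 = 5.343036.
  gamma(1) = phi_1 gamma(0) = (-0.791)(5.343036) = -4.226342.
Therefore gamma(1) = -4.2263 (to 4 decimal places).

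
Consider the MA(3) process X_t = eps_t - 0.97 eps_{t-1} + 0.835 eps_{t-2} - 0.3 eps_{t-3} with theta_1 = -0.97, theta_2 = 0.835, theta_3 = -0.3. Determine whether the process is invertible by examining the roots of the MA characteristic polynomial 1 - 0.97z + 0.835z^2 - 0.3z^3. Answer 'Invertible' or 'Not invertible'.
\text{Invertible}

The MA(q) characteristic polynomial is P(z) = 1 - 0.97z + 0.835z^2 - 0.3z^3.
Invertibility requires all roots to lie outside the unit circle, i.e. |z| > 1 for every root.
Degree 3: look for a simple real root z0 first, then factor out (1 - z/z0) and solve the remaining quadratic.
Testing z0 = 2: P(2) = 1 + (-0.97)(2) + (0.835)(2)^2 + (-0.3)(2)^3
  = 1 + (-1.94) + (3.34) + (-2.4) = 0.  So z_0 = 2 is a root, |z_0| = 2.
Divide out the factor (1 - 0.5 z) = (1 - z/z0) (since 1/z0 = 0.5):
  P(z) = (1 - 0.5 z)(1 + (-0.47) z + (0.6) z^2)
  [check: z-coef -0.47 - (0.5) = -0.97; z^2-coef 0.6 - (0.5)(-0.47) = 0.835; z^3-coef -(0.5)(0.6) = -0.3.]
Remaining roots from the quadratic factor 1 + (-0.47) z + (0.6) z^2:
  Set 1 + (-0.47) z + (0.6) z^2 = 0, i.e. a z^2 + b z + c = 0 with a = 0.6, b = -0.47, c = 1.
  Discriminant D = b^2 - 4ac = (-0.47)^2 - 4*(0.6)*1 = 0.2209 - (2.4) = -2.1791.
  D < 0, so the roots are the complex-conjugate pair z = (-b +/- i sqrt(-D)) / (2a) = 0.3917 +/- 1.2301i.
  For a conjugate pair |z|^2 = z * conj(z) = (product of roots) = c/a = 1/(0.6) = 1.666667, so |z| = sqrt(1.666667) = 1.291 for both roots.
Moduli of all roots: 2.0000, 1.2910, 1.2910.
All moduli strictly greater than 1? Yes.
Verdict: Invertible.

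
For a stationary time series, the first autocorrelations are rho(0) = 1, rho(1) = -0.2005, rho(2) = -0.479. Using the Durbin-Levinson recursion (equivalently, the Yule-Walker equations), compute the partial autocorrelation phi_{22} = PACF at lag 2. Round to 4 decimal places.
\phi_{22} = -0.5409

The PACF at lag k is phi_{kk}, the last component of the solution
to the Yule-Walker system G_k phi = r_k where
  (G_k)_{ij} = rho(|i - j|), (r_k)_i = rho(i), i,j = 1..k.
Equivalently, Durbin-Levinson gives phi_{kk} iteratively:
  phi_{11} = rho(1)
  phi_{kk} = [rho(k) - sum_{j=1..k-1} phi_{k-1,j} rho(k-j)]
            / [1 - sum_{j=1..k-1} phi_{k-1,j} rho(j)],
  phi_{k,j} = phi_{k-1,j} - phi_{kk} phi_{k-1,k-j},  j = 1..k-1.
Step k = 1:
  phi_11 = rho(1) = -0.2005.
Step k = 2:
  phi_22 = [rho(2) - phi_11 rho(1)] / [1 - phi_11 rho(1)] = [-0.479 - (-0.2005)(-0.2005)] / [1 - (-0.2005)(-0.2005)]
         = -0.51920025 / 0.95979975 = -0.5409.
Therefore phi_{22} = -0.5409.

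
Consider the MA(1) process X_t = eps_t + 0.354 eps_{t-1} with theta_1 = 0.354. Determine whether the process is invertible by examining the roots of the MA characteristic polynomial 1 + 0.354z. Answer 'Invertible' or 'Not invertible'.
\text{Invertible}

The MA(q) characteristic polynomial is P(z) = 1 + 0.354z.
Invertibility requires all roots to lie outside the unit circle, i.e. |z| > 1 for every root.
This is linear in z: 1 + (0.354) z = 0  =>  z = -1/(0.354) = -2.824859,  |z| = 2.824859.
Moduli of all roots: 2.8249.
All moduli strictly greater than 1? Yes.
Verdict: Invertible.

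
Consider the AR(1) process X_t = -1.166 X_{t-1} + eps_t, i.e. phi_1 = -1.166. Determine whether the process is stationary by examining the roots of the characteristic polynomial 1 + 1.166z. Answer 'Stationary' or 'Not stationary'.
\text{Not stationary}

The AR(p) characteristic polynomial is P(z) = 1 + 1.166z.
Stationarity requires all roots to lie outside the unit circle, i.e. |z| > 1 for every root.
This is linear in z: 1 + (1.166) z = 0  =>  z = -1/(1.166) = -0.857633,  |z| = 0.857633.
Moduli of all roots: 0.8576.
All moduli strictly greater than 1? No.
Verdict: Not stationary.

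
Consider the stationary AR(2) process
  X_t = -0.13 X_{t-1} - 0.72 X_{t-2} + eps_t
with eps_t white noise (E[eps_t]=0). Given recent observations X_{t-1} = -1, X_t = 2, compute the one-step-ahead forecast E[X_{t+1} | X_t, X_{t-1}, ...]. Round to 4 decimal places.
E[X_{t+1} \mid \mathcal F_t] = 0.4600

For an AR(p) model X_t = c + sum_i phi_i X_{t-i} + eps_t, the
one-step-ahead conditional mean is
  E[X_{t+1} | X_t, ...] = c + sum_i phi_i X_{t+1-i}.
Substitute known values:
  E[X_{t+1} | ...] = (-0.13) * (2) + (-0.72) * (-1)
                   = 0.4600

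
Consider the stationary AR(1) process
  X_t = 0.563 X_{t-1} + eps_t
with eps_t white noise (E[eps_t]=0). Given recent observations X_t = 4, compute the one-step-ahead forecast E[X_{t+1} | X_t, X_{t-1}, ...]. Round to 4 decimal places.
E[X_{t+1} \mid \mathcal F_t] = 2.2520

For an AR(p) model X_t = c + sum_i phi_i X_{t-i} + eps_t, the
one-step-ahead conditional mean is
  E[X_{t+1} | X_t, ...] = c + sum_i phi_i X_{t+1-i}.
Substitute known values:
  E[X_{t+1} | ...] = (0.563) * (4)
                   = 2.2520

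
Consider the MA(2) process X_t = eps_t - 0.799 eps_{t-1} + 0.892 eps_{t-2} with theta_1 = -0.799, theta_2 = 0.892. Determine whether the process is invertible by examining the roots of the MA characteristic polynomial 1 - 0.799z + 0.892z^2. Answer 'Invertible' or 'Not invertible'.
\text{Invertible}

The MA(q) characteristic polynomial is P(z) = 1 - 0.799z + 0.892z^2.
Invertibility requires all roots to lie outside the unit circle, i.e. |z| > 1 for every root.
Set 1 + (-0.799) z + (0.892) z^2 = 0, i.e. a z^2 + b z + c = 0 with a = 0.892, b = -0.799, c = 1.
Discriminant D = b^2 - 4ac = (-0.799)^2 - 4*(0.892)*1 = 0.638401 - (3.568) = -2.929599.
D < 0, so the roots are the complex-conjugate pair z = (-b +/- i sqrt(-D)) / (2a) = 0.4479 +/- 0.9594i.
For a conjugate pair |z|^2 = z * conj(z) = (product of roots) = c/a = 1/(0.892) = 1.121076, so |z| = sqrt(1.121076) = 1.0588 for both roots.
Moduli of all roots: 1.0588, 1.0588.
All moduli strictly greater than 1? Yes.
Verdict: Invertible.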